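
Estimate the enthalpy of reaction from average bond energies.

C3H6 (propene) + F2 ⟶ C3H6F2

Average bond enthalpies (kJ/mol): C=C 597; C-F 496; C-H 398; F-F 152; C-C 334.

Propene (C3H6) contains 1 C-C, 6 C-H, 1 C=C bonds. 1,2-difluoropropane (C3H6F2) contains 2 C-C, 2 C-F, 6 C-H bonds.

Bonds broken (reactants):
  C-C: 1 × 334 = 334
  C-H: 6 × 398 = 2388
  C=C: 1 × 597 = 597
  F-F: 1 × 152 = 152
  Σ(broken) = 3471 kJ
Bonds formed (products):
  C-C: 2 × 334 = 668
  C-F: 2 × 496 = 992
  C-H: 6 × 398 = 2388
  Σ(formed) = 4048 kJ
ΔH = Σ(broken) − Σ(formed) = 3471 − 4048 = −577 kJ

ΔH ≈ −577 kJ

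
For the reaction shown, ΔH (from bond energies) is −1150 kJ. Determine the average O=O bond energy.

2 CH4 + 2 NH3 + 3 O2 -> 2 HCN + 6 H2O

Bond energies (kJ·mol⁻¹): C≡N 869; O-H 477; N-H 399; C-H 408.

Let D be the O=O bond energy.
Σ(broken) = 8×408 + 6×399 + 3×D = 5658 + 3D
Σ(formed) = 2×869 + 2×408 + 12×477 = 8278
ΔH = Σ(broken) − Σ(formed) = (5658 + 3D) − (8278) = −2620 + 3D
Setting this equal to −1150 kJ gives 3D = 1470, so D = 490 kJ/mol.

D(O=O) ≈ 490 kJ/mol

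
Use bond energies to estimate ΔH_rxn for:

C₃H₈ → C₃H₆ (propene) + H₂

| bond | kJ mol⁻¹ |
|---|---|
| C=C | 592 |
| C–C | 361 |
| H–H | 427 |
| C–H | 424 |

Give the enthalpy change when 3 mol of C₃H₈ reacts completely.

Bonds broken (reactants):
  C–C: 2 × 361 = 722
  C–H: 8 × 424 = 3392
  Σ(broken) = 4114 kJ
Bonds formed (products):
  C–C: 1 × 361 = 361
  C–H: 6 × 424 = 2544
  C=C: 1 × 592 = 592
  H–H: 1 × 427 = 427
  Σ(formed) = 3924 kJ
ΔH = Σ(broken) − Σ(formed) = 4114 − 3924 = +190 kJ
For 3× the reaction as written: 3 × (+190) = +570 kJ

ΔH = +570 kJ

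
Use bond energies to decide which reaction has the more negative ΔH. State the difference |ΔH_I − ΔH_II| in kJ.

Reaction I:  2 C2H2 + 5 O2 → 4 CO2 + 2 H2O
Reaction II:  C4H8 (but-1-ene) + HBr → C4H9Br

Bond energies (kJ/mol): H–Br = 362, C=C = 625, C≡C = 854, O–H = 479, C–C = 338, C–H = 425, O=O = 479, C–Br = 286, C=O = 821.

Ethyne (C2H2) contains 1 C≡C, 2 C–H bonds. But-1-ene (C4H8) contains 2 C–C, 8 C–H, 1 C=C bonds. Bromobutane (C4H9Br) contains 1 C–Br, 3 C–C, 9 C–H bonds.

Reaction I, by 2619 kJ

Reaction I:
  Bonds broken (reactants):
    C≡C: 2 × 854 = 1708
    C–H: 4 × 425 = 1700
    O=O: 5 × 479 = 2395
    Σ(broken) = 5803 kJ
  Bonds formed (products):
    C=O: 8 × 821 = 6568
    O–H: 4 × 479 = 1916
    Σ(formed) = 8484 kJ
  ΔH_I = 5803 − 8484 = −2681 kJ
Reaction II:
  Bonds broken (reactants):
    C–C: 2 × 338 = 676
    C–H: 8 × 425 = 3400
    C=C: 1 × 625 = 625
    H–Br: 1 × 362 = 362
    Σ(broken) = 5063 kJ
  Bonds formed (products):
    C–Br: 1 × 286 = 286
    C–C: 3 × 338 = 1014
    C–H: 9 × 425 = 3825
    Σ(formed) = 5125 kJ
  ΔH_II = 5063 − 5125 = −62 kJ
ΔH_I − ΔH_II = −2619 kJ, so reaction I has the more negative ΔH; |ΔH_I − ΔH_II| = 2619 kJ.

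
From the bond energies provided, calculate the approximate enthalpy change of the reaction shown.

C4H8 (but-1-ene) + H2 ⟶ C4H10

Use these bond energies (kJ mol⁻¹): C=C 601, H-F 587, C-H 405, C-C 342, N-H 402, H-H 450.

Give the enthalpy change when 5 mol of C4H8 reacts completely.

ΔH = −505 kJ

Bonds broken (reactants):
  C-C: 2 × 342 = 684
  C-H: 8 × 405 = 3240
  C=C: 1 × 601 = 601
  H-H: 1 × 450 = 450
  Σ(broken) = 4975 kJ
Bonds formed (products):
  C-C: 3 × 342 = 1026
  C-H: 10 × 405 = 4050
  Σ(formed) = 5076 kJ
ΔH = Σ(broken) − Σ(formed) = 4975 − 5076 = −101 kJ
For 5× the reaction as written: 5 × (−101) = −505 kJ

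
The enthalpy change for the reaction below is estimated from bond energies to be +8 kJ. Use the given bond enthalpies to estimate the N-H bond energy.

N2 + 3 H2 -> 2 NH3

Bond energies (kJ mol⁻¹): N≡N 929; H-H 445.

D(N-H) ≈ 376 kJ/mol

Let D be the N-H bond energy.
Σ(broken) = 3×445 + 1×929 = 2264
Σ(formed) = 6×D = 6D
ΔH = Σ(broken) − Σ(formed) = (2264) − (6D) = +2264 − 6D
Setting this equal to +8 kJ gives 6D = 2256, so D = 376 kJ/mol.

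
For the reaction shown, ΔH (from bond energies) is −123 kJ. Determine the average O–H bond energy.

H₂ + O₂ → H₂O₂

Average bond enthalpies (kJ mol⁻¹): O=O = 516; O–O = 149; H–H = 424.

Let D be the O–H bond energy.
Σ(broken) = 1×424 + 1×516 = 940
Σ(formed) = 2×D + 1×149 = 149 + 2D
ΔH = Σ(broken) − Σ(formed) = (940) − (149 + 2D) = +791 − 2D
Setting this equal to −123 kJ gives 2D = 914, so D = 457 kJ/mol.

D(O–H) ≈ 457 kJ/mol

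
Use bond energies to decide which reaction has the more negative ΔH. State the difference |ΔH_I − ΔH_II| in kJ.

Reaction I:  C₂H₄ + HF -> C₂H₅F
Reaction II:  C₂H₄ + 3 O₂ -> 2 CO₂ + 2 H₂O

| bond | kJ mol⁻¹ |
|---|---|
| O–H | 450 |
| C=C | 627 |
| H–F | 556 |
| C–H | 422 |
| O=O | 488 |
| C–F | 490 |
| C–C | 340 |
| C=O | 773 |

Reaction II, by 1044 kJ

Reaction I:
  Bonds broken (reactants):
    C–H: 4 × 422 = 1688
    C=C: 1 × 627 = 627
    H–F: 1 × 556 = 556
    Σ(broken) = 2871 kJ
  Bonds formed (products):
    C–C: 1 × 340 = 340
    C–F: 1 × 490 = 490
    C–H: 5 × 422 = 2110
    Σ(formed) = 2940 kJ
  ΔH_I = 2871 − 2940 = −69 kJ
Reaction II:
  Bonds broken (reactants):
    C–H: 4 × 422 = 1688
    C=C: 1 × 627 = 627
    O=O: 3 × 488 = 1464
    Σ(broken) = 3779 kJ
  Bonds formed (products):
    C=O: 4 × 773 = 3092
    O–H: 4 × 450 = 1800
    Σ(formed) = 4892 kJ
  ΔH_II = 3779 − 4892 = −1113 kJ
ΔH_I − ΔH_II = +1044 kJ, so reaction II has the more negative ΔH; |ΔH_I − ΔH_II| = 1044 kJ.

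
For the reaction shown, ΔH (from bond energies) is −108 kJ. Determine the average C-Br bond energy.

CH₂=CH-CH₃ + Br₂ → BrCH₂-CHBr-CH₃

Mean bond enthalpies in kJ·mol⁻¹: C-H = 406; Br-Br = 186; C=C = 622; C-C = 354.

D(C-Br) ≈ 281 kJ/mol

Let D be the C-Br bond energy.
Σ(broken) = 1×186 + 1×354 + 6×406 + 1×622 = 3598
Σ(formed) = 2×D + 2×354 + 6×406 = 3144 + 2D
ΔH = Σ(broken) − Σ(formed) = (3598) − (3144 + 2D) = +454 − 2D
Setting this equal to −108 kJ gives 2D = 562, so D = 281 kJ/mol.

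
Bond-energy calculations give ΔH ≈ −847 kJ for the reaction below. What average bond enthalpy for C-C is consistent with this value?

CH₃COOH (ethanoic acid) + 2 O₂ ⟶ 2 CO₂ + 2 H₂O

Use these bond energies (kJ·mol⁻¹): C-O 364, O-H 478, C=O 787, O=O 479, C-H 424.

Let D be the C-C bond energy.
Σ(broken) = 1×D + 3×424 + 1×364 + 1×787 + 1×478 + 2×479 = 3859 + D
Σ(formed) = 4×787 + 4×478 = 5060
ΔH = Σ(broken) − Σ(formed) = (3859 + D) − (5060) = −1201 + D
Setting this equal to −847 kJ gives D = 354 kJ/mol.

D(C-C) ≈ 354 kJ/mol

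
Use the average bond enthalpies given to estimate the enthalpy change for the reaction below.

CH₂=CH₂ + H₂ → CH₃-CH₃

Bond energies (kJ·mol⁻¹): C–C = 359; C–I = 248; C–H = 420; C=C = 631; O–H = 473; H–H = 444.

Bonds broken (reactants):
  C–H: 4 × 420 = 1680
  C=C: 1 × 631 = 631
  H–H: 1 × 444 = 444
  Σ(broken) = 2755 kJ
Bonds formed (products):
  C–C: 1 × 359 = 359
  C–H: 6 × 420 = 2520
  Σ(formed) = 2879 kJ
ΔH = Σ(broken) − Σ(formed) = 2755 − 2879 = −124 kJ

ΔH ≈ −124 kJ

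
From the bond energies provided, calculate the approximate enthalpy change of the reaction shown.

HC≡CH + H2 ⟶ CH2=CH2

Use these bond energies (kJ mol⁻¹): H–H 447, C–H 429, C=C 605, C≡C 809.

ΔH ≈ −207 kJ

Bonds broken (reactants):
  C≡C: 1 × 809 = 809
  C–H: 2 × 429 = 858
  H–H: 1 × 447 = 447
  Σ(broken) = 2114 kJ
Bonds formed (products):
  C–H: 4 × 429 = 1716
  C=C: 1 × 605 = 605
  Σ(formed) = 2321 kJ
ΔH = Σ(broken) − Σ(formed) = 2114 − 2321 = −207 kJ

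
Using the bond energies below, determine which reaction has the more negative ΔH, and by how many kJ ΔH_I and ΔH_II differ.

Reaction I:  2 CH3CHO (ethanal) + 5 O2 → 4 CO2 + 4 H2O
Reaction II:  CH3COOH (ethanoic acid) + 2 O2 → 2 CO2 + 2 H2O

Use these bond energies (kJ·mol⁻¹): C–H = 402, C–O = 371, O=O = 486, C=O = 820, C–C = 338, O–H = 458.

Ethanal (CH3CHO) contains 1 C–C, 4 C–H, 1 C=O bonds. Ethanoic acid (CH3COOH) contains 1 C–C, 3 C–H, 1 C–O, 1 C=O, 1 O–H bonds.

Reaction I:
  Bonds broken (reactants):
    C–C: 2 × 338 = 676
    C–H: 8 × 402 = 3216
    C=O: 2 × 820 = 1640
    O=O: 5 × 486 = 2430
    Σ(broken) = 7962 kJ
  Bonds formed (products):
    C=O: 8 × 820 = 6560
    O–H: 8 × 458 = 3664
    Σ(formed) = 10224 kJ
  ΔH_I = 7962 − 10224 = −2262 kJ
Reaction II:
  Bonds broken (reactants):
    C–C: 1 × 338 = 338
    C–H: 3 × 402 = 1206
    C–O: 1 × 371 = 371
    C=O: 1 × 820 = 820
    O–H: 1 × 458 = 458
    O=O: 2 × 486 = 972
    Σ(broken) = 4165 kJ
  Bonds formed (products):
    C=O: 4 × 820 = 3280
    O–H: 4 × 458 = 1832
    Σ(formed) = 5112 kJ
  ΔH_II = 4165 − 5112 = −947 kJ
ΔH_I − ΔH_II = −1315 kJ, so reaction I has the more negative ΔH; |ΔH_I − ΔH_II| = 1315 kJ.

Reaction I, by 1315 kJ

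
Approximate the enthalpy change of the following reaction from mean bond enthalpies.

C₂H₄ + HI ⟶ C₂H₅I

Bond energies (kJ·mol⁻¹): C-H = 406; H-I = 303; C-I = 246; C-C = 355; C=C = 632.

Bonds broken (reactants):
  C-H: 4 × 406 = 1624
  C=C: 1 × 632 = 632
  H-I: 1 × 303 = 303
  Σ(broken) = 2559 kJ
Bonds formed (products):
  C-C: 1 × 355 = 355
  C-H: 5 × 406 = 2030
  C-I: 1 × 246 = 246
  Σ(formed) = 2631 kJ
ΔH = Σ(broken) − Σ(formed) = 2559 − 2631 = −72 kJ

ΔH ≈ −72 kJ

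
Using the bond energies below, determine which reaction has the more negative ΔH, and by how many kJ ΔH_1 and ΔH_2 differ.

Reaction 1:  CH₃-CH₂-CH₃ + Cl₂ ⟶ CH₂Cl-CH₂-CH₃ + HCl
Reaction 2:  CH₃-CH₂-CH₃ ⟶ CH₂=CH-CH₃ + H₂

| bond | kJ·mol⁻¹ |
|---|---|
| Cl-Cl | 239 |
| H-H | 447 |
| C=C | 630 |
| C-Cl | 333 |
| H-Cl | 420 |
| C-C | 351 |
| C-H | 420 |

Reaction 1, by 208 kJ

Reaction 1:
  Bonds broken (reactants):
    C-C: 2 × 351 = 702
    C-H: 8 × 420 = 3360
    Cl-Cl: 1 × 239 = 239
    Σ(broken) = 4301 kJ
  Bonds formed (products):
    C-C: 2 × 351 = 702
    C-Cl: 1 × 333 = 333
    C-H: 7 × 420 = 2940
    H-Cl: 1 × 420 = 420
    Σ(formed) = 4395 kJ
  ΔH_1 = 4301 − 4395 = −94 kJ
Reaction 2:
  Bonds broken (reactants):
    C-C: 2 × 351 = 702
    C-H: 8 × 420 = 3360
    Σ(broken) = 4062 kJ
  Bonds formed (products):
    C-C: 1 × 351 = 351
    C-H: 6 × 420 = 2520
    C=C: 1 × 630 = 630
    H-H: 1 × 447 = 447
    Σ(formed) = 3948 kJ
  ΔH_2 = 4062 − 3948 = +114 kJ
ΔH_1 − ΔH_2 = −208 kJ, so reaction 1 has the more negative ΔH; |ΔH_1 − ΔH_2| = 208 kJ.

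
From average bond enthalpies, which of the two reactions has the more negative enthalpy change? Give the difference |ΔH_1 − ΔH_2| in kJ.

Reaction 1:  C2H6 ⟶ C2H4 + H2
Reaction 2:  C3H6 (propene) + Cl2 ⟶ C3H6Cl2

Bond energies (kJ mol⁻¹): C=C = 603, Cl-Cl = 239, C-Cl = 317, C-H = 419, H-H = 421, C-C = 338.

Reaction 1:
  Bonds broken (reactants):
    C-C: 1 × 338 = 338
    C-H: 6 × 419 = 2514
    Σ(broken) = 2852 kJ
  Bonds formed (products):
    C-H: 4 × 419 = 1676
    C=C: 1 × 603 = 603
    H-H: 1 × 421 = 421
    Σ(formed) = 2700 kJ
  ΔH_1 = 2852 − 2700 = +152 kJ
Reaction 2:
  Bonds broken (reactants):
    C-C: 1 × 338 = 338
    C-H: 6 × 419 = 2514
    C=C: 1 × 603 = 603
    Cl-Cl: 1 × 239 = 239
    Σ(broken) = 3694 kJ
  Bonds formed (products):
    C-C: 2 × 338 = 676
    C-Cl: 2 × 317 = 634
    C-H: 6 × 419 = 2514
    Σ(formed) = 3824 kJ
  ΔH_2 = 3694 − 3824 = −130 kJ
ΔH_1 − ΔH_2 = +282 kJ, so reaction 2 has the more negative ΔH; |ΔH_1 − ΔH_2| = 282 kJ.

Reaction 2, by 282 kJ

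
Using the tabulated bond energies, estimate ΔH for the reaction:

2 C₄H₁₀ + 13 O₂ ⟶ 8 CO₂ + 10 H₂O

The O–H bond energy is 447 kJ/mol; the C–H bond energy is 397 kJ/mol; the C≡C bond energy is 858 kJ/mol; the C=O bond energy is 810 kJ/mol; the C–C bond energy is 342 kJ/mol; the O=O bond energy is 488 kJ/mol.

ΔH ≈ −5564 kJ

Bonds broken (reactants):
  C–C: 6 × 342 = 2052
  C–H: 20 × 397 = 7940
  O=O: 13 × 488 = 6344
  Σ(broken) = 16336 kJ
Bonds formed (products):
  C=O: 16 × 810 = 12960
  O–H: 20 × 447 = 8940
  Σ(formed) = 21900 kJ
ΔH = Σ(broken) − Σ(formed) = 16336 − 21900 = −5564 kJ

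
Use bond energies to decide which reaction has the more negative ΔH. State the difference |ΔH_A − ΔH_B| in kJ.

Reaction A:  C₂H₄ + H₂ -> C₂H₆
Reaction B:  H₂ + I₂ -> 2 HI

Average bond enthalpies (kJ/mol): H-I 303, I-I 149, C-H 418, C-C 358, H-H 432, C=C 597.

Reaction A:
  Bonds broken (reactants):
    C-H: 4 × 418 = 1672
    C=C: 1 × 597 = 597
    H-H: 1 × 432 = 432
    Σ(broken) = 2701 kJ
  Bonds formed (products):
    C-C: 1 × 358 = 358
    C-H: 6 × 418 = 2508
    Σ(formed) = 2866 kJ
  ΔH_A = 2701 − 2866 = −165 kJ
Reaction B:
  Bonds broken (reactants):
    H-H: 1 × 432 = 432
    I-I: 1 × 149 = 149
    Σ(broken) = 581 kJ
  Bonds formed (products):
    H-I: 2 × 303 = 606
    Σ(formed) = 606 kJ
  ΔH_B = 581 − 606 = −25 kJ
ΔH_A − ΔH_B = −140 kJ, so reaction A has the more negative ΔH; |ΔH_A − ΔH_B| = 140 kJ.

Reaction A, by 140 kJ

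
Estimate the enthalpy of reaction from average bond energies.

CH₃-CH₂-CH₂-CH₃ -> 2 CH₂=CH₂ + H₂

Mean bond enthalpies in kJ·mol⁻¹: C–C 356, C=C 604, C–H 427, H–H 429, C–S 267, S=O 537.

ΔH ≈ +285 kJ

Bonds broken (reactants):
  C–C: 3 × 356 = 1068
  C–H: 10 × 427 = 4270
  Σ(broken) = 5338 kJ
Bonds formed (products):
  C–H: 8 × 427 = 3416
  C=C: 2 × 604 = 1208
  H–H: 1 × 429 = 429
  Σ(formed) = 5053 kJ
ΔH = Σ(broken) − Σ(formed) = 5338 − 5053 = +285 kJ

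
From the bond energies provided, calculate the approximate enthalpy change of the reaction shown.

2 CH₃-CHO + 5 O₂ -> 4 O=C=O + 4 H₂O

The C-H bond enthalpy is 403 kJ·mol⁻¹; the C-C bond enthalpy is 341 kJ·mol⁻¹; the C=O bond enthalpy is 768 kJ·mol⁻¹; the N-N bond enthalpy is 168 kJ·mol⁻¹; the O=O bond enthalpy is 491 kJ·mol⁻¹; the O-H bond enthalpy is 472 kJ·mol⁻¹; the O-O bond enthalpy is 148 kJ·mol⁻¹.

ΔH ≈ −2023 kJ

Bonds broken (reactants):
  C-C: 2 × 341 = 682
  C-H: 8 × 403 = 3224
  C=O: 2 × 768 = 1536
  O=O: 5 × 491 = 2455
  Σ(broken) = 7897 kJ
Bonds formed (products):
  C=O: 8 × 768 = 6144
  O-H: 8 × 472 = 3776
  Σ(formed) = 9920 kJ
ΔH = Σ(broken) − Σ(formed) = 7897 − 9920 = −2023 kJ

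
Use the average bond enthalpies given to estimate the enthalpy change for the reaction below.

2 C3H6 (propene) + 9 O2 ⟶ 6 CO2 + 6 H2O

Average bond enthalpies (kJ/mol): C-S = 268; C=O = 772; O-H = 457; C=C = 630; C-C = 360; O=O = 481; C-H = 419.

ΔH ≈ −3411 kJ

Bonds broken (reactants):
  C-C: 2 × 360 = 720
  C-H: 12 × 419 = 5028
  C=C: 2 × 630 = 1260
  O=O: 9 × 481 = 4329
  Σ(broken) = 11337 kJ
Bonds formed (products):
  C=O: 12 × 772 = 9264
  O-H: 12 × 457 = 5484
  Σ(formed) = 14748 kJ
ΔH = Σ(broken) − Σ(formed) = 11337 − 14748 = −3411 kJ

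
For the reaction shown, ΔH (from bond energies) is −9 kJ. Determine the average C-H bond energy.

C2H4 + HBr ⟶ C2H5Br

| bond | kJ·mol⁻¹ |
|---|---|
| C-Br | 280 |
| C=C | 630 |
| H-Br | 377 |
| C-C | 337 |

Let D be the C-H bond energy.
Σ(broken) = 4×D + 1×630 + 1×377 = 1007 + 4D
Σ(formed) = 1×280 + 1×337 + 5×D = 617 + 5D
ΔH = Σ(broken) − Σ(formed) = (1007 + 4D) − (617 + 5D) = +390 − D
Setting this equal to −9 kJ gives D = 399 kJ/mol.

D(C-H) ≈ 399 kJ/mol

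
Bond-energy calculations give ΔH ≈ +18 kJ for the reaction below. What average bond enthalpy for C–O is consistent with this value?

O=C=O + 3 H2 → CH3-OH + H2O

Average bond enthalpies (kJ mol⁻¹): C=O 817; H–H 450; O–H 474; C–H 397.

Let D be the C–O bond energy.
Σ(broken) = 2×817 + 3×450 = 2984
Σ(formed) = 3×397 + 1×D + 3×474 = 2613 + D
ΔH = Σ(broken) − Σ(formed) = (2984) − (2613 + D) = +371 − D
Setting this equal to +18 kJ gives D = 353 kJ/mol.

D(C–O) ≈ 353 kJ/mol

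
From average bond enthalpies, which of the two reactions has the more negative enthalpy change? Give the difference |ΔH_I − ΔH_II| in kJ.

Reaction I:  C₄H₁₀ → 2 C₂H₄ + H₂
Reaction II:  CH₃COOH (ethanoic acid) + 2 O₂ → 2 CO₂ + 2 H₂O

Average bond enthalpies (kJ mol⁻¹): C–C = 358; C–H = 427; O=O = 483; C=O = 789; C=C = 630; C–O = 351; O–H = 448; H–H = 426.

Reaction II, by 997 kJ

Reaction I:
  Bonds broken (reactants):
    C–C: 3 × 358 = 1074
    C–H: 10 × 427 = 4270
    Σ(broken) = 5344 kJ
  Bonds formed (products):
    C–H: 8 × 427 = 3416
    C=C: 2 × 630 = 1260
    H–H: 1 × 426 = 426
    Σ(formed) = 5102 kJ
  ΔH_I = 5344 − 5102 = +242 kJ
Reaction II:
  Bonds broken (reactants):
    C–C: 1 × 358 = 358
    C–H: 3 × 427 = 1281
    C–O: 1 × 351 = 351
    C=O: 1 × 789 = 789
    O–H: 1 × 448 = 448
    O=O: 2 × 483 = 966
    Σ(broken) = 4193 kJ
  Bonds formed (products):
    C=O: 4 × 789 = 3156
    O–H: 4 × 448 = 1792
    Σ(formed) = 4948 kJ
  ΔH_II = 4193 − 4948 = −755 kJ
ΔH_I − ΔH_II = +997 kJ, so reaction II has the more negative ΔH; |ΔH_I − ΔH_II| = 997 kJ.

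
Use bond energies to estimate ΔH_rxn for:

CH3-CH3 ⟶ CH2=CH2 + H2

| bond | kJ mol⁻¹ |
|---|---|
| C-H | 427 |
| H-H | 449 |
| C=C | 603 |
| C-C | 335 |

ΔH ≈ +137 kJ

Bonds broken (reactants):
  C-C: 1 × 335 = 335
  C-H: 6 × 427 = 2562
  Σ(broken) = 2897 kJ
Bonds formed (products):
  C-H: 4 × 427 = 1708
  C=C: 1 × 603 = 603
  H-H: 1 × 449 = 449
  Σ(formed) = 2760 kJ
ΔH = Σ(broken) − Σ(formed) = 2897 − 2760 = +137 kJ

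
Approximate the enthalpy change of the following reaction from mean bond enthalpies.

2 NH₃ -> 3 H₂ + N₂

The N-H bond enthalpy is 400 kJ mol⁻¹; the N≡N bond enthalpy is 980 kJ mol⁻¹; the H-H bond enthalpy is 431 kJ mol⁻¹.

ΔH ≈ +127 kJ

Bonds broken (reactants):
  N-H: 6 × 400 = 2400
  Σ(broken) = 2400 kJ
Bonds formed (products):
  H-H: 3 × 431 = 1293
  N≡N: 1 × 980 = 980
  Σ(formed) = 2273 kJ
ΔH = Σ(broken) − Σ(formed) = 2400 − 2273 = +127 kJ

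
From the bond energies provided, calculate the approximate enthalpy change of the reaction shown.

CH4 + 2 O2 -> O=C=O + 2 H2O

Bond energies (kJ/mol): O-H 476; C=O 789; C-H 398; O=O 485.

Bonds broken (reactants):
  C-H: 4 × 398 = 1592
  O=O: 2 × 485 = 970
  Σ(broken) = 2562 kJ
Bonds formed (products):
  C=O: 2 × 789 = 1578
  O-H: 4 × 476 = 1904
  Σ(formed) = 3482 kJ
ΔH = Σ(broken) − Σ(formed) = 2562 − 3482 = −920 kJ

ΔH ≈ −920 kJ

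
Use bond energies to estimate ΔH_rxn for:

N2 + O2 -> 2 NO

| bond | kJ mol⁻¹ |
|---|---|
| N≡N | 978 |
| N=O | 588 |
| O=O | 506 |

ΔH ≈ +308 kJ

Bonds broken (reactants):
  N≡N: 1 × 978 = 978
  O=O: 1 × 506 = 506
  Σ(broken) = 1484 kJ
Bonds formed (products):
  N=O: 2 × 588 = 1176
  Σ(formed) = 1176 kJ
ΔH = Σ(broken) − Σ(formed) = 1484 − 1176 = +308 kJ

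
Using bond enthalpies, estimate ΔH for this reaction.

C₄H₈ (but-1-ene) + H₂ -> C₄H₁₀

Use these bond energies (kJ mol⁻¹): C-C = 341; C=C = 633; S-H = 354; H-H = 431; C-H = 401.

Bonds broken (reactants):
  C-C: 2 × 341 = 682
  C-H: 8 × 401 = 3208
  C=C: 1 × 633 = 633
  H-H: 1 × 431 = 431
  Σ(broken) = 4954 kJ
Bonds formed (products):
  C-C: 3 × 341 = 1023
  C-H: 10 × 401 = 4010
  Σ(formed) = 5033 kJ
ΔH = Σ(broken) − Σ(formed) = 4954 − 5033 = −79 kJ

ΔH ≈ −79 kJ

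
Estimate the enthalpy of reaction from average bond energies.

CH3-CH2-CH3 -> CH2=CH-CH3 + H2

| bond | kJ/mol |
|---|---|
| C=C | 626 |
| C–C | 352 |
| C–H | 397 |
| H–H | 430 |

ΔH ≈ +90 kJ

Bonds broken (reactants):
  C–C: 2 × 352 = 704
  C–H: 8 × 397 = 3176
  Σ(broken) = 3880 kJ
Bonds formed (products):
  C–C: 1 × 352 = 352
  C–H: 6 × 397 = 2382
  C=C: 1 × 626 = 626
  H–H: 1 × 430 = 430
  Σ(formed) = 3790 kJ
ΔH = Σ(broken) − Σ(formed) = 3880 − 3790 = +90 kJ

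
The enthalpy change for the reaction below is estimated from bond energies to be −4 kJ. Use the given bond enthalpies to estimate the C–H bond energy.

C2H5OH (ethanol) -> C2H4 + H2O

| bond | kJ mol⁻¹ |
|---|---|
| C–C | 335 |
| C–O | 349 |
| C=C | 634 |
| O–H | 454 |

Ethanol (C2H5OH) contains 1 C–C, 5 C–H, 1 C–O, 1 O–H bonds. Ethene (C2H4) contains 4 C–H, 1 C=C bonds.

D(C–H) ≈ 400 kJ/mol

Let D be the C–H bond energy.
Σ(broken) = 1×335 + 5×D + 1×349 + 1×454 = 1138 + 5D
Σ(formed) = 4×D + 1×634 + 2×454 = 1542 + 4D
ΔH = Σ(broken) − Σ(formed) = (1138 + 5D) − (1542 + 4D) = −404 + D
Setting this equal to −4 kJ gives D = 400 kJ/mol.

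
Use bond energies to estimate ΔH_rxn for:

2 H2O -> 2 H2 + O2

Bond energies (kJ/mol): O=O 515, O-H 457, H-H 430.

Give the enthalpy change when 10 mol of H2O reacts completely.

Bonds broken (reactants):
  O-H: 4 × 457 = 1828
  Σ(broken) = 1828 kJ
Bonds formed (products):
  H-H: 2 × 430 = 860
  O=O: 1 × 515 = 515
  Σ(formed) = 1375 kJ
ΔH = Σ(broken) − Σ(formed) = 1828 − 1375 = +453 kJ
For 5× the reaction as written: 5 × (+453) = +2265 kJ

ΔH = +2265 kJ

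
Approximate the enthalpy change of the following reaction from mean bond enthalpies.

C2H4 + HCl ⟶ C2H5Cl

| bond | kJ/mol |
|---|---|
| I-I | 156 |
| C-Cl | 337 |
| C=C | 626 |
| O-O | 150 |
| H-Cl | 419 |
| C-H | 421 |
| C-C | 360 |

ΔH ≈ −73 kJ

Bonds broken (reactants):
  C-H: 4 × 421 = 1684
  C=C: 1 × 626 = 626
  H-Cl: 1 × 419 = 419
  Σ(broken) = 2729 kJ
Bonds formed (products):
  C-C: 1 × 360 = 360
  C-Cl: 1 × 337 = 337
  C-H: 5 × 421 = 2105
  Σ(formed) = 2802 kJ
ΔH = Σ(broken) − Σ(formed) = 2729 − 2802 = −73 kJ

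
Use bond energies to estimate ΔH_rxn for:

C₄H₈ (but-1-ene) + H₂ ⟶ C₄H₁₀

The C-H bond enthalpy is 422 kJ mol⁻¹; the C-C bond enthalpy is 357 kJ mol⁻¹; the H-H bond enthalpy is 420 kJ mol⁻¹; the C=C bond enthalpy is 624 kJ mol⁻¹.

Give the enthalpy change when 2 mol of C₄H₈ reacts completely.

ΔH = −314 kJ

Bonds broken (reactants):
  C-C: 2 × 357 = 714
  C-H: 8 × 422 = 3376
  C=C: 1 × 624 = 624
  H-H: 1 × 420 = 420
  Σ(broken) = 5134 kJ
Bonds formed (products):
  C-C: 3 × 357 = 1071
  C-H: 10 × 422 = 4220
  Σ(formed) = 5291 kJ
ΔH = Σ(broken) − Σ(formed) = 5134 − 5291 = −157 kJ
For 2× the reaction as written: 2 × (−157) = −314 kJ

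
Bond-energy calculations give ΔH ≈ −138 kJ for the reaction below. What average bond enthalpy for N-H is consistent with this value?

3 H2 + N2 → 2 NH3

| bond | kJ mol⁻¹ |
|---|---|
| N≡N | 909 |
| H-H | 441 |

Let D be the N-H bond energy.
Σ(broken) = 3×441 + 1×909 = 2232
Σ(formed) = 6×D = 6D
ΔH = Σ(broken) − Σ(formed) = (2232) − (6D) = +2232 − 6D
Setting this equal to −138 kJ gives 6D = 2370, so D = 395 kJ/mol.

D(N-H) ≈ 395 kJ/mol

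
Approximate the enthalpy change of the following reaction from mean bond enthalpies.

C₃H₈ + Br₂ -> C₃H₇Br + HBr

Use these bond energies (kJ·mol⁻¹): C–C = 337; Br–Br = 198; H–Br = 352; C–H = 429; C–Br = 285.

ΔH ≈ −10 kJ

Bonds broken (reactants):
  Br–Br: 1 × 198 = 198
  C–C: 2 × 337 = 674
  C–H: 8 × 429 = 3432
  Σ(broken) = 4304 kJ
Bonds formed (products):
  C–Br: 1 × 285 = 285
  C–C: 2 × 337 = 674
  C–H: 7 × 429 = 3003
  H–Br: 1 × 352 = 352
  Σ(formed) = 4314 kJ
ΔH = Σ(broken) − Σ(formed) = 4304 − 4314 = −10 kJ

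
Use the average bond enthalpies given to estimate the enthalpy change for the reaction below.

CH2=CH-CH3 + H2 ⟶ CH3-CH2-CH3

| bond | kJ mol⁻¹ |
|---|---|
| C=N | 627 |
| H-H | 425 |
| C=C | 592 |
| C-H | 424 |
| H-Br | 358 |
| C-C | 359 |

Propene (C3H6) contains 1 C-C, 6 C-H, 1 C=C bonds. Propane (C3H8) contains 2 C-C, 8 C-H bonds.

Bonds broken (reactants):
  C-C: 1 × 359 = 359
  C-H: 6 × 424 = 2544
  C=C: 1 × 592 = 592
  H-H: 1 × 425 = 425
  Σ(broken) = 3920 kJ
Bonds formed (products):
  C-C: 2 × 359 = 718
  C-H: 8 × 424 = 3392
  Σ(formed) = 4110 kJ
ΔH = Σ(broken) − Σ(formed) = 3920 − 4110 = −190 kJ

ΔH ≈ −190 kJ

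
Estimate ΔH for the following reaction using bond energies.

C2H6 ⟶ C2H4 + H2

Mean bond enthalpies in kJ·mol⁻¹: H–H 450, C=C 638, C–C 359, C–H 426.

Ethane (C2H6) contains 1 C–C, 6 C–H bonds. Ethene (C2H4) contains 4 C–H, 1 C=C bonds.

ΔH ≈ +123 kJ

Bonds broken (reactants):
  C–C: 1 × 359 = 359
  C–H: 6 × 426 = 2556
  Σ(broken) = 2915 kJ
Bonds formed (products):
  C–H: 4 × 426 = 1704
  C=C: 1 × 638 = 638
  H–H: 1 × 450 = 450
  Σ(formed) = 2792 kJ
ΔH = Σ(broken) − Σ(formed) = 2915 − 2792 = +123 kJ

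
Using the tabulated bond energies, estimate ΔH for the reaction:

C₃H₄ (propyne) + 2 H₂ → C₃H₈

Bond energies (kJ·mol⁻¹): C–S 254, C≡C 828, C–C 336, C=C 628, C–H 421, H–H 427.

ΔH ≈ −338 kJ

Bonds broken (reactants):
  C≡C: 1 × 828 = 828
  C–C: 1 × 336 = 336
  C–H: 4 × 421 = 1684
  H–H: 2 × 427 = 854
  Σ(broken) = 3702 kJ
Bonds formed (products):
  C–C: 2 × 336 = 672
  C–H: 8 × 421 = 3368
  Σ(formed) = 4040 kJ
ΔH = Σ(broken) − Σ(formed) = 3702 − 4040 = −338 kJ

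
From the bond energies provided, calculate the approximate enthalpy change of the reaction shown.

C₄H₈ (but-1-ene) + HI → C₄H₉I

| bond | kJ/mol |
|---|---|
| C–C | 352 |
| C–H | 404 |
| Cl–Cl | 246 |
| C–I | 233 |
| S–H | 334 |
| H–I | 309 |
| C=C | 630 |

Bonds broken (reactants):
  C–C: 2 × 352 = 704
  C–H: 8 × 404 = 3232
  C=C: 1 × 630 = 630
  H–I: 1 × 309 = 309
  Σ(broken) = 4875 kJ
Bonds formed (products):
  C–C: 3 × 352 = 1056
  C–H: 9 × 404 = 3636
  C–I: 1 × 233 = 233
  Σ(formed) = 4925 kJ
ΔH = Σ(broken) − Σ(formed) = 4875 − 4925 = −50 kJ

ΔH ≈ −50 kJ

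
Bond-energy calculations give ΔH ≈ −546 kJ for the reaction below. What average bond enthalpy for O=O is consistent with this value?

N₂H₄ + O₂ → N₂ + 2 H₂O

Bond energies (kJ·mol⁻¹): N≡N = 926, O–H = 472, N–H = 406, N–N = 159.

D(O=O) ≈ 485 kJ/mol

Let D be the O=O bond energy.
Σ(broken) = 4×406 + 1×159 + 1×D = 1783 + D
Σ(formed) = 1×926 + 4×472 = 2814
ΔH = Σ(broken) − Σ(formed) = (1783 + D) − (2814) = −1031 + D
Setting this equal to −546 kJ gives D = 485 kJ/mol.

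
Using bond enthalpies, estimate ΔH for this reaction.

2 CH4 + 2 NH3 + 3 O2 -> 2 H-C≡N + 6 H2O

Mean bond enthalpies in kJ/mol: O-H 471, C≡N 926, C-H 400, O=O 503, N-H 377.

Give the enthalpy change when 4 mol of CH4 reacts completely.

Bonds broken (reactants):
  C-H: 8 × 400 = 3200
  N-H: 6 × 377 = 2262
  O=O: 3 × 503 = 1509
  Σ(broken) = 6971 kJ
Bonds formed (products):
  C≡N: 2 × 926 = 1852
  C-H: 2 × 400 = 800
  O-H: 12 × 471 = 5652
  Σ(formed) = 8304 kJ
ΔH = Σ(broken) − Σ(formed) = 6971 − 8304 = −1333 kJ
For 2× the reaction as written: 2 × (−1333) = −2666 kJ

ΔH = −2666 kJ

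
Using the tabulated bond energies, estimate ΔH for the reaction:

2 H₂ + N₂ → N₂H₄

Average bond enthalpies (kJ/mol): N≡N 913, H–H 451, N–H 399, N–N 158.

ΔH ≈ +61 kJ

Bonds broken (reactants):
  H–H: 2 × 451 = 902
  N≡N: 1 × 913 = 913
  Σ(broken) = 1815 kJ
Bonds formed (products):
  N–H: 4 × 399 = 1596
  N–N: 1 × 158 = 158
  Σ(formed) = 1754 kJ
ΔH = Σ(broken) − Σ(formed) = 1815 − 1754 = +61 kJ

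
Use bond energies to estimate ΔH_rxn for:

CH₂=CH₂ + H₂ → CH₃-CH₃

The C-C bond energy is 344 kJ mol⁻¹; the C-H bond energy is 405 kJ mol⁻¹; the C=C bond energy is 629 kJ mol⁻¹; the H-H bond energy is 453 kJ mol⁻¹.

Bonds broken (reactants):
  C-H: 4 × 405 = 1620
  C=C: 1 × 629 = 629
  H-H: 1 × 453 = 453
  Σ(broken) = 2702 kJ
Bonds formed (products):
  C-C: 1 × 344 = 344
  C-H: 6 × 405 = 2430
  Σ(formed) = 2774 kJ
ΔH = Σ(broken) − Σ(formed) = 2702 − 2774 = −72 kJ

ΔH ≈ −72 kJ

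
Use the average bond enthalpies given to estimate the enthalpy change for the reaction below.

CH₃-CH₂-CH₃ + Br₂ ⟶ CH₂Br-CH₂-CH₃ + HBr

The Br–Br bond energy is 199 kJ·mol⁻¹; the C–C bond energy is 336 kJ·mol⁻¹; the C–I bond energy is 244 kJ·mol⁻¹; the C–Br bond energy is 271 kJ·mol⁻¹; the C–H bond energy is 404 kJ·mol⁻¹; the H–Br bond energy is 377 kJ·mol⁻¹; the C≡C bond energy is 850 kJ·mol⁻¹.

ΔH ≈ −45 kJ

Bonds broken (reactants):
  Br–Br: 1 × 199 = 199
  C–C: 2 × 336 = 672
  C–H: 8 × 404 = 3232
  Σ(broken) = 4103 kJ
Bonds formed (products):
  C–Br: 1 × 271 = 271
  C–C: 2 × 336 = 672
  C–H: 7 × 404 = 2828
  H–Br: 1 × 377 = 377
  Σ(formed) = 4148 kJ
ΔH = Σ(broken) − Σ(formed) = 4103 − 4148 = −45 kJ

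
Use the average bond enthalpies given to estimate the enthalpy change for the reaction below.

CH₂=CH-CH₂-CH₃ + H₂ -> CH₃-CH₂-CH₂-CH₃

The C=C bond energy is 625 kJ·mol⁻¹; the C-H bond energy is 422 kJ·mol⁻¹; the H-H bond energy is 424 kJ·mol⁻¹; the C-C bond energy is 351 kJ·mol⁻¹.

ΔH ≈ −146 kJ

Bonds broken (reactants):
  C-C: 2 × 351 = 702
  C-H: 8 × 422 = 3376
  C=C: 1 × 625 = 625
  H-H: 1 × 424 = 424
  Σ(broken) = 5127 kJ
Bonds formed (products):
  C-C: 3 × 351 = 1053
  C-H: 10 × 422 = 4220
  Σ(formed) = 5273 kJ
ΔH = Σ(broken) − Σ(formed) = 5127 − 5273 = −146 kJ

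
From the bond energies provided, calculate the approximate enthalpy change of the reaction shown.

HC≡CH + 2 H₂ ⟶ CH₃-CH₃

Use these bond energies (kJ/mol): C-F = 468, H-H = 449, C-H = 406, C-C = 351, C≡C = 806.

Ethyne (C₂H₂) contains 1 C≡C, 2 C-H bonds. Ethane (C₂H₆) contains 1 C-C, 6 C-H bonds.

ΔH ≈ −271 kJ

Bonds broken (reactants):
  C≡C: 1 × 806 = 806
  C-H: 2 × 406 = 812
  H-H: 2 × 449 = 898
  Σ(broken) = 2516 kJ
Bonds formed (products):
  C-C: 1 × 351 = 351
  C-H: 6 × 406 = 2436
  Σ(formed) = 2787 kJ
ΔH = Σ(broken) − Σ(formed) = 2516 − 2787 = −271 kJ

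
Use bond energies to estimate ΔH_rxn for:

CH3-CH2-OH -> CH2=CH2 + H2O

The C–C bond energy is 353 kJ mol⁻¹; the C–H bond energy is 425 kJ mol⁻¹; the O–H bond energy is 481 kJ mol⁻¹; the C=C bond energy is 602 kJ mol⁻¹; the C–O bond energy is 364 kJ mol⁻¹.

Bonds broken (reactants):
  C–C: 1 × 353 = 353
  C–H: 5 × 425 = 2125
  C–O: 1 × 364 = 364
  O–H: 1 × 481 = 481
  Σ(broken) = 3323 kJ
Bonds formed (products):
  C–H: 4 × 425 = 1700
  C=C: 1 × 602 = 602
  O–H: 2 × 481 = 962
  Σ(formed) = 3264 kJ
ΔH = Σ(broken) − Σ(formed) = 3323 − 3264 = +59 kJ

ΔH ≈ +59 kJ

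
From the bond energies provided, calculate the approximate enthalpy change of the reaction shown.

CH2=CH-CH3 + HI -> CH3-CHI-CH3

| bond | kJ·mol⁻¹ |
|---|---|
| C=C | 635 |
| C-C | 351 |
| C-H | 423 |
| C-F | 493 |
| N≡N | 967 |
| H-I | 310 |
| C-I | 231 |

Bonds broken (reactants):
  C-C: 1 × 351 = 351
  C-H: 6 × 423 = 2538
  C=C: 1 × 635 = 635
  H-I: 1 × 310 = 310
  Σ(broken) = 3834 kJ
Bonds formed (products):
  C-C: 2 × 351 = 702
  C-H: 7 × 423 = 2961
  C-I: 1 × 231 = 231
  Σ(formed) = 3894 kJ
ΔH = Σ(broken) − Σ(formed) = 3834 − 3894 = −60 kJ

ΔH ≈ −60 kJ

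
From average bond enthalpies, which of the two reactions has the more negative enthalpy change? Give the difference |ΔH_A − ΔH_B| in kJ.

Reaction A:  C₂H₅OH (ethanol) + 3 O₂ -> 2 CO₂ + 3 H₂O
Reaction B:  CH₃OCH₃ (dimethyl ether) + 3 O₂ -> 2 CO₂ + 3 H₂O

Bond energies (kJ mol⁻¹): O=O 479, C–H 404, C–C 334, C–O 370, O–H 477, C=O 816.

Reaction A:
  Bonds broken (reactants):
    C–C: 1 × 334 = 334
    C–H: 5 × 404 = 2020
    C–O: 1 × 370 = 370
    O–H: 1 × 477 = 477
    O=O: 3 × 479 = 1437
    Σ(broken) = 4638 kJ
  Bonds formed (products):
    C=O: 4 × 816 = 3264
    O–H: 6 × 477 = 2862
    Σ(formed) = 6126 kJ
  ΔH_A = 4638 − 6126 = −1488 kJ
Reaction B:
  Bonds broken (reactants):
    C–H: 6 × 404 = 2424
    C–O: 2 × 370 = 740
    O=O: 3 × 479 = 1437
    Σ(broken) = 4601 kJ
  Bonds formed (products):
    C=O: 4 × 816 = 3264
    O–H: 6 × 477 = 2862
    Σ(formed) = 6126 kJ
  ΔH_B = 4601 − 6126 = −1525 kJ
ΔH_A − ΔH_B = +37 kJ, so reaction B has the more negative ΔH; |ΔH_A − ΔH_B| = 37 kJ.

Reaction B, by 37 kJ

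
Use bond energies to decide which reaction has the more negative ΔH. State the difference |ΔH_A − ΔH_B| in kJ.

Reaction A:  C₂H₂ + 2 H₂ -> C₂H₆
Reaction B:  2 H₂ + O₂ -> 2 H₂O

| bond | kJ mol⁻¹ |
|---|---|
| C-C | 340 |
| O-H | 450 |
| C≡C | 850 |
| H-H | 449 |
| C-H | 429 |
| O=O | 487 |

Reaction A:
  Bonds broken (reactants):
    C≡C: 1 × 850 = 850
    C-H: 2 × 429 = 858
    H-H: 2 × 449 = 898
    Σ(broken) = 2606 kJ
  Bonds formed (products):
    C-C: 1 × 340 = 340
    C-H: 6 × 429 = 2574
    Σ(formed) = 2914 kJ
  ΔH_A = 2606 − 2914 = −308 kJ
Reaction B:
  Bonds broken (reactants):
    H-H: 2 × 449 = 898
    O=O: 1 × 487 = 487
    Σ(broken) = 1385 kJ
  Bonds formed (products):
    O-H: 4 × 450 = 1800
    Σ(formed) = 1800 kJ
  ΔH_B = 1385 − 1800 = −415 kJ
ΔH_A − ΔH_B = +107 kJ, so reaction B has the more negative ΔH; |ΔH_A − ΔH_B| = 107 kJ.

Reaction B, by 107 kJ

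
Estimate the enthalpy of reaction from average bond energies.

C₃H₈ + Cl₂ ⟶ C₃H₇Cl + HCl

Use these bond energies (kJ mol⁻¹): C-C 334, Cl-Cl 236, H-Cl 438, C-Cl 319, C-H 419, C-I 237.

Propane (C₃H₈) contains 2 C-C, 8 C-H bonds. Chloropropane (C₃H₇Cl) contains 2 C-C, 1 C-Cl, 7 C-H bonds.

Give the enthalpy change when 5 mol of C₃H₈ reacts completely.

Bonds broken (reactants):
  C-C: 2 × 334 = 668
  C-H: 8 × 419 = 3352
  Cl-Cl: 1 × 236 = 236
  Σ(broken) = 4256 kJ
Bonds formed (products):
  C-C: 2 × 334 = 668
  C-Cl: 1 × 319 = 319
  C-H: 7 × 419 = 2933
  H-Cl: 1 × 438 = 438
  Σ(formed) = 4358 kJ
ΔH = Σ(broken) − Σ(formed) = 4256 − 4358 = −102 kJ
For 5× the reaction as written: 5 × (−102) = −510 kJ

ΔH = −510 kJ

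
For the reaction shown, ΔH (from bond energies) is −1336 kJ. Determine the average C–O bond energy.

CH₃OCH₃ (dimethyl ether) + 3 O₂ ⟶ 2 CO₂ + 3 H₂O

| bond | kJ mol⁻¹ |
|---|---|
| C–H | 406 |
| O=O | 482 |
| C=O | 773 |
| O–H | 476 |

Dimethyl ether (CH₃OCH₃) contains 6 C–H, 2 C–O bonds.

D(C–O) ≈ 365 kJ/mol

Let D be the C–O bond energy.
Σ(broken) = 6×406 + 2×D + 3×482 = 3882 + 2D
Σ(formed) = 4×773 + 6×476 = 5948
ΔH = Σ(broken) − Σ(formed) = (3882 + 2D) − (5948) = −2066 + 2D
Setting this equal to −1336 kJ gives 2D = 730, so D = 365 kJ/mol.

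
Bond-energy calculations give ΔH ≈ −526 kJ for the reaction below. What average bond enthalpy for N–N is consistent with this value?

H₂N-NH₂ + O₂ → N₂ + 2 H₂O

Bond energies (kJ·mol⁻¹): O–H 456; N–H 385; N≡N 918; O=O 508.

Let D be the N–N bond energy.
Σ(broken) = 4×385 + 1×D + 1×508 = 2048 + D
Σ(formed) = 1×918 + 4×456 = 2742
ΔH = Σ(broken) − Σ(formed) = (2048 + D) − (2742) = −694 + D
Setting this equal to −526 kJ gives D = 168 kJ/mol.

D(N–N) ≈ 168 kJ/mol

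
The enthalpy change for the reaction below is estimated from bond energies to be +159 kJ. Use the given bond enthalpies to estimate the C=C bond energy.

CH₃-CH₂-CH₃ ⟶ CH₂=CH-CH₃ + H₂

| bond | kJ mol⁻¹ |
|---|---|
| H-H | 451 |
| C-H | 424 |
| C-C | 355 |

Let D be the C=C bond energy.
Σ(broken) = 2×355 + 8×424 = 4102
Σ(formed) = 1×355 + 6×424 + 1×D + 1×451 = 3350 + D
ΔH = Σ(broken) − Σ(formed) = (4102) − (3350 + D) = +752 − D
Setting this equal to +159 kJ gives D = 593 kJ/mol.

D(C=C) ≈ 593 kJ/mol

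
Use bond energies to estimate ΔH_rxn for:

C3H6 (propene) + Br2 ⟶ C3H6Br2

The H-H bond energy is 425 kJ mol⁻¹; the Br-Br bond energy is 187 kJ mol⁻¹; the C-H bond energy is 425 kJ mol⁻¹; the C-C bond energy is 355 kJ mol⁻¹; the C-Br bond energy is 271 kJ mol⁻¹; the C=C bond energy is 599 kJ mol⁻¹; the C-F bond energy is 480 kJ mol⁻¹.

ΔH ≈ −111 kJ

Bonds broken (reactants):
  Br-Br: 1 × 187 = 187
  C-C: 1 × 355 = 355
  C-H: 6 × 425 = 2550
  C=C: 1 × 599 = 599
  Σ(broken) = 3691 kJ
Bonds formed (products):
  C-Br: 2 × 271 = 542
  C-C: 2 × 355 = 710
  C-H: 6 × 425 = 2550
  Σ(formed) = 3802 kJ
ΔH = Σ(broken) − Σ(formed) = 3691 − 3802 = −111 kJ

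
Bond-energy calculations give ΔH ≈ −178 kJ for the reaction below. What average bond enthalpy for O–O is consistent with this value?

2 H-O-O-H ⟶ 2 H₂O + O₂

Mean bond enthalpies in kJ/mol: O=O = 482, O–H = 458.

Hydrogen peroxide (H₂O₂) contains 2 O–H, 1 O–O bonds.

Let D be the O–O bond energy.
Σ(broken) = 4×458 + 2×D = 1832 + 2D
Σ(formed) = 4×458 + 1×482 = 2314
ΔH = Σ(broken) − Σ(formed) = (1832 + 2D) − (2314) = −482 + 2D
Setting this equal to −178 kJ gives 2D = 304, so D = 152 kJ/mol.

D(O–O) ≈ 152 kJ/mol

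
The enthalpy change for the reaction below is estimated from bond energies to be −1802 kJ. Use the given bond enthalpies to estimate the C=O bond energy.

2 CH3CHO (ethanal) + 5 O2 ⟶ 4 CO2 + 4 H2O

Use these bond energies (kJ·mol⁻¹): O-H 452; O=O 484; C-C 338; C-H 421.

Let D be the C=O bond energy.
Σ(broken) = 2×338 + 8×421 + 2×D + 5×484 = 6464 + 2D
Σ(formed) = 8×D + 8×452 = 3616 + 8D
ΔH = Σ(broken) − Σ(formed) = (6464 + 2D) − (3616 + 8D) = +2848 − 6D
Setting this equal to −1802 kJ gives 6D = 4650, so D = 775 kJ/mol.

D(C=O) ≈ 775 kJ/mol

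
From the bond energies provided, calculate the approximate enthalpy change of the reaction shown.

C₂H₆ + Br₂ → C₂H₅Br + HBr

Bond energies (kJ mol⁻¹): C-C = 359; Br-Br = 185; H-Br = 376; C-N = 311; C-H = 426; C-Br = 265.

Bonds broken (reactants):
  Br-Br: 1 × 185 = 185
  C-C: 1 × 359 = 359
  C-H: 6 × 426 = 2556
  Σ(broken) = 3100 kJ
Bonds formed (products):
  C-Br: 1 × 265 = 265
  C-C: 1 × 359 = 359
  C-H: 5 × 426 = 2130
  H-Br: 1 × 376 = 376
  Σ(formed) = 3130 kJ
ΔH = Σ(broken) − Σ(formed) = 3100 − 3130 = −30 kJ

ΔH ≈ −30 kJ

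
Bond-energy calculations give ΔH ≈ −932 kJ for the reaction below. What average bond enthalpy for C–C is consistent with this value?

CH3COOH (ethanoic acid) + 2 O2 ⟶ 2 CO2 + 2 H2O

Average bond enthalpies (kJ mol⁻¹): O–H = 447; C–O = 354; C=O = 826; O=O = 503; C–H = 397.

D(C–C) ≈ 336 kJ/mol

Let D be the C–C bond energy.
Σ(broken) = 1×D + 3×397 + 1×354 + 1×826 + 1×447 + 2×503 = 3824 + D
Σ(formed) = 4×826 + 4×447 = 5092
ΔH = Σ(broken) − Σ(formed) = (3824 + D) − (5092) = −1268 + D
Setting this equal to −932 kJ gives D = 336 kJ/mol.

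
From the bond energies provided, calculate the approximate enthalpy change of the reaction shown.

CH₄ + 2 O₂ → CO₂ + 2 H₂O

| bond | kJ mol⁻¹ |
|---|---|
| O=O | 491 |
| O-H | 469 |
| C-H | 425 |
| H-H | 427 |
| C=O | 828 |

Bonds broken (reactants):
  C-H: 4 × 425 = 1700
  O=O: 2 × 491 = 982
  Σ(broken) = 2682 kJ
Bonds formed (products):
  C=O: 2 × 828 = 1656
  O-H: 4 × 469 = 1876
  Σ(formed) = 3532 kJ
ΔH = Σ(broken) − Σ(formed) = 2682 − 3532 = −850 kJ

ΔH ≈ −850 kJ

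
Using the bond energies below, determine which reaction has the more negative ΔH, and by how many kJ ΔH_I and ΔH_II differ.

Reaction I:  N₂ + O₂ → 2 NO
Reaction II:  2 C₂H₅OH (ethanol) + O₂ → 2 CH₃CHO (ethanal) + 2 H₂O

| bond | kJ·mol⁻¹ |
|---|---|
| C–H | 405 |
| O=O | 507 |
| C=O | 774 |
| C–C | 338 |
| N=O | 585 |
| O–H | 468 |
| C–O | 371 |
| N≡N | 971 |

Reaction II, by 733 kJ

Reaction I:
  Bonds broken (reactants):
    N≡N: 1 × 971 = 971
    O=O: 1 × 507 = 507
    Σ(broken) = 1478 kJ
  Bonds formed (products):
    N=O: 2 × 585 = 1170
    Σ(formed) = 1170 kJ
  ΔH_I = 1478 − 1170 = +308 kJ
Reaction II:
  Bonds broken (reactants):
    C–C: 2 × 338 = 676
    C–H: 10 × 405 = 4050
    C–O: 2 × 371 = 742
    O–H: 2 × 468 = 936
    O=O: 1 × 507 = 507
    Σ(broken) = 6911 kJ
  Bonds formed (products):
    C–C: 2 × 338 = 676
    C–H: 8 × 405 = 3240
    C=O: 2 × 774 = 1548
    O–H: 4 × 468 = 1872
    Σ(formed) = 7336 kJ
  ΔH_II = 6911 − 7336 = −425 kJ
ΔH_I − ΔH_II = +733 kJ, so reaction II has the more negative ΔH; |ΔH_I − ΔH_II| = 733 kJ.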